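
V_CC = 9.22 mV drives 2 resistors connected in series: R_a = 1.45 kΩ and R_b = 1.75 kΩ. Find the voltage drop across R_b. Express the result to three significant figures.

V ≈ 5.04 mV

Series total: ΣR = 1.45 + 1.75 = 3.200 kΩ.
Voltage divider: V = V_CC · (1.750 / 3.200) = 9.22 × 0.5469 = 5.042 mV.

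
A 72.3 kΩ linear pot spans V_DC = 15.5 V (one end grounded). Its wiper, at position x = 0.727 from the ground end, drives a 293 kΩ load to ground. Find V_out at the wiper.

V_out ≈ 10.7 V

Lower segment x·R_p = 52.56 kΩ; upper segment (1−x)·R_p = 19.74 kΩ.
R_L loads the lower segment: effective lower R = 44.57 kΩ.
Loaded-divider output: V_out = 15.5 × 0.6931 = 10.74 V.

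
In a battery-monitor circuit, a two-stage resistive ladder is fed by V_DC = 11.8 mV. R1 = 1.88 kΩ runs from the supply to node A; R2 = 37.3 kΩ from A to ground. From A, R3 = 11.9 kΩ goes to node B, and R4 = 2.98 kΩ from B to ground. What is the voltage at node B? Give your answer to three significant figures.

V_B ≈ 2.01 mV

Node A sees R2 in parallel with the series input of stage 2, R3 + R4 = 14.88 kΩ.
Effective lower resistance at A: R2 ‖ 14.88 = 10.64 kΩ.
V_A = 11.8 × 10.64/(1.88 + 10.64) = 10.03 mV.
Stage 2 is unloaded, so V_B = V_A · R4/(R3+R4) = 10.03 × 2.98/14.88 = 2.008 mV.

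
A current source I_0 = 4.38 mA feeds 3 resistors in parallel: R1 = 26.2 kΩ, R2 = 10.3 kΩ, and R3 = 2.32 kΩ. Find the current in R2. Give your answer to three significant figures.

I ≈ 0.751 mA

Conductances: ΣG = 1/26.2 + 1/10.3 + 1/2.32 = 0.5663 (1/kΩ).
R2 takes the fraction G_k/ΣG = 0.09709/0.5663 = 0.1714, so I = 4.38 × 0.1714 = 0.7509 mA.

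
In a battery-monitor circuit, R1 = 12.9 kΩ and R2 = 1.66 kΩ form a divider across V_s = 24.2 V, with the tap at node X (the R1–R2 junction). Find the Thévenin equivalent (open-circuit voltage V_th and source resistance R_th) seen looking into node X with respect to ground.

Open-circuit (no load on X): V_th = V_s · R2/(R1 + R2) = 24.2 × 1.66/(12.90 + 1.66) = 2.759 V.
With V_s suppressed (replaced by a short), R_th = R1 ‖ R2 = (12.90 × 1.66)/(12.90 + 1.66) = 1.471 kΩ.

V_th ≈ 2.76 V, R_th ≈ 1.47 kΩ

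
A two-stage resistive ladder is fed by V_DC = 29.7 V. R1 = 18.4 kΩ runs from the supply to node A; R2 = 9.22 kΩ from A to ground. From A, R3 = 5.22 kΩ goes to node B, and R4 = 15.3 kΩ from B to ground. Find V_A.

Node A sees R2 in parallel with the series input of stage 2, R3 + R4 = 20.52 kΩ.
R2 ‖ (R3+R4) = 6.362 kΩ.
V_A = 29.7 × 6.362/(18.4 + 6.362) = 7.630 V.

V_A ≈ 7.63 V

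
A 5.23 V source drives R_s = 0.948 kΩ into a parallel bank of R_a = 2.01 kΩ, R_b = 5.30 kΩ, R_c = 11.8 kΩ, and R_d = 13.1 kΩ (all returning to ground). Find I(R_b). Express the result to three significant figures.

Equivalent of the parallel group: R_p = 1.180 kΩ.
V_A = 5.23 × 1.180/2.128 = 2.900 V.
Branch current I = V_A/R_b = 2.900/5.30 = 0.5472 mA.
(Equivalently: I_total = 2.457 mA, then current-divider fraction G_k/ΣG = 0.2227.)

I ≈ 0.547 mA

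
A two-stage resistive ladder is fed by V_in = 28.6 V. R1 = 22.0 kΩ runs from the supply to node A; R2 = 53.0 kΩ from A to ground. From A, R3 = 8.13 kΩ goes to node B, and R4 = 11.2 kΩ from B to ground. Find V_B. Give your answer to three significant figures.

The second stage (R3 + R4 = 19.33 kΩ) loads node A in parallel with R2.
R2 ‖ (R3+R4) = 14.16 kΩ.
So V_A = 28.6 × 0.3917 = 11.20 V.
V_B = V_A × 0.5794 = 6.490 V.

V_B ≈ 6.49 V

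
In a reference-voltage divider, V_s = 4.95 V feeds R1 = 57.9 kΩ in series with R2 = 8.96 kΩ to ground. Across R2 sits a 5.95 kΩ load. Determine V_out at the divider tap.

R2 ‖ R_L = (8.96 × 5.95)/(8.96 + 5.95) = 3.576 kΩ.
Voltage divider with the loaded lower leg: V_out = 4.95 × 3.576/(57.9 + 3.576) = 4.95 × 0.05816 = 0.2879 V.

V_out ≈ 0.288 V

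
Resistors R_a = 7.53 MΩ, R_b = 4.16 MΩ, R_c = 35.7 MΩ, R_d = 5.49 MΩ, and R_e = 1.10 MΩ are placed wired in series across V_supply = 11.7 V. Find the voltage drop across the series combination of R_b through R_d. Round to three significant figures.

V ≈ 9.83 V

ΣR = 7.53 + 4.16 + 35.7 + 5.49 + 1.10 = 53.98 MΩ.
R_{R_b..R_d} = 4.16 + 35.7 + 5.49 = 45.35 MΩ.
Voltage divider: V = V_supply · (45.35 / 53.98) = 11.7 × 0.8401 = 9.829 V.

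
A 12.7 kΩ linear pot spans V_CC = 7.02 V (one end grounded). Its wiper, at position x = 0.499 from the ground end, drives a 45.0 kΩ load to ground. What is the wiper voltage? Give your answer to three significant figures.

Lower segment x·R_p = 6.337 kΩ; upper segment (1−x)·R_p = 6.363 kΩ.
Lower segment in parallel with the load: 6.337 ‖ 45.0 = 5.555 kΩ.
V_out = 7.02 × 5.555/(6.363 + 5.555) = 3.272 V.
(Unloaded: V_out = x·V_CC = 3.50 V.)

V_out ≈ 3.27 V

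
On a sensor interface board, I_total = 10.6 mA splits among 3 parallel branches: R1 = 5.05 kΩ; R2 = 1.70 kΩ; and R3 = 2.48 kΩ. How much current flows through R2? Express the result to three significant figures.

Total conductance ΣG = 1/5.05 + 1/1.70 + 1/2.48 = 1.189 (units of 1/kΩ).
R2 takes the fraction G_k/ΣG = 0.5882/1.189 = 0.4945, so I = 10.6 × 0.4945 = 5.242 mA.

I ≈ 5.24 mA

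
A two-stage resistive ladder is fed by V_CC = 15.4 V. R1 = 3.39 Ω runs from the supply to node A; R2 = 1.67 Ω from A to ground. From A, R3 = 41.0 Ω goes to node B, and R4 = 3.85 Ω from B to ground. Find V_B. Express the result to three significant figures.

V_B ≈ 0.426 V

Node A sees R2 in parallel with the series input of stage 2, R3 + R4 = 44.85 Ω.
R2 ‖ (R3+R4) = 1.610 Ω.
So V_A = 15.4 × 0.3220 = 4.959 V.
V_B = V_A × 0.08584 = 0.4257 V.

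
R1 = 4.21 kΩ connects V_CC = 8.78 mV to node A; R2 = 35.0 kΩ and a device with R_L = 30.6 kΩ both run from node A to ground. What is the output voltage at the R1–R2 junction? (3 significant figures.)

The load sits in parallel with R2, giving an effective lower resistance R2' = R2·R_L/(R2+R_L) = 16.33 kΩ.
Voltage divider with the loaded lower leg: V_out = 8.78 × 16.33/(4.21 + 16.33) = 8.78 × 0.7950 = 6.980 mV.

V_out ≈ 6.98 mV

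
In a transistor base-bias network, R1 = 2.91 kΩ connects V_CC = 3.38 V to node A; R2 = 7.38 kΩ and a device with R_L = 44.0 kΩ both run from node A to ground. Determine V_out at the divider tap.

First combine the lower leg with the load: R2 ‖ R_L = 6.320 kΩ.
Voltage divider with the loaded lower leg: V_out = 3.38 × 6.320/(2.91 + 6.320) = 3.38 × 0.6847 = 2.314 V.
(Unloaded it would be 2.42 V; the load pulls it down.)

V_out ≈ 2.31 V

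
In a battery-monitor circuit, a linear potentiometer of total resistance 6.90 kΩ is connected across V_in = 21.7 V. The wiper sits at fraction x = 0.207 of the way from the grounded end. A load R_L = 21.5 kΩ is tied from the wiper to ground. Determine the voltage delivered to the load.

V_out ≈ 4.27 V

The pot divides into 5.472 kΩ above the wiper and 1.428 kΩ below.
R_L loads the lower segment: effective lower R = 1.339 kΩ.
Then V_out = V_in · 1.339/(5.472 + 1.339) = 4.267 V.
(Unloaded: V_out = x·V_in = 4.49 V.)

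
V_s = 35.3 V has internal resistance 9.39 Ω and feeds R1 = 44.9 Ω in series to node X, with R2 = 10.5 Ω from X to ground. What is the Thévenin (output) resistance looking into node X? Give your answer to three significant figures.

R_th ≈ 8.80 Ω

R1' = 9.39 + 44.9 = 54.29 Ω (source resistance + R1).
With V_s suppressed (replaced by a short), R_th = R1' ‖ R2 = (54.29 × 10.5)/(54.29 + 10.5) = 8.798 Ω.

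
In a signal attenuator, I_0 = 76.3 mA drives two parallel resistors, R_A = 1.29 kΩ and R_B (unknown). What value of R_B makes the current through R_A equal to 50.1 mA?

R_B ≈ 2.47 kΩ

In a two-way split, I_A/I_0 = R_B/(R_A + R_B).
With f = 0.6566, R_B = R_A · f/(1−f) = 1.29 × 1.912 = 2.467 kΩ.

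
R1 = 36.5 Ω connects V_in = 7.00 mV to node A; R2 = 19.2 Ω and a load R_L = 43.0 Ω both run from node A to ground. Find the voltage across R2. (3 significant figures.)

R2 ‖ R_L = (19.2 × 43.0)/(19.2 + 43.0) = 13.27 Ω.
Now apply the divider: V_out = 7.00 × 0.2667 = 1.867 mV.

V_out ≈ 1.87 mV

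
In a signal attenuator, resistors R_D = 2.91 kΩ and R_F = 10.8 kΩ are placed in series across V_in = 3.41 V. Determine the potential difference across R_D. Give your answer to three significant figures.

ΣR = 2.91 + 10.8 = 13.71 kΩ.
Voltage divider: V = V_in · (2.910 / 13.71) = 3.41 × 0.2123 = 0.7238 V.

V ≈ 0.724 V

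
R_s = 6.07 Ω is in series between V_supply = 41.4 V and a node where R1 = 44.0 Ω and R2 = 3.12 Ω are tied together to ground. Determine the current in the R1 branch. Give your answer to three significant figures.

I ≈ 0.305 A

Parallel bank: R_p = 1/(1/44.0 + 1/3.12) = 2.913 Ω.
V_A by voltage divider: V_A = 41.4 × 2.913/(6.07 + 2.913) = 13.43 V.
I(R1) = V_A / R1 = 13.43/44.0 = 0.3051 A.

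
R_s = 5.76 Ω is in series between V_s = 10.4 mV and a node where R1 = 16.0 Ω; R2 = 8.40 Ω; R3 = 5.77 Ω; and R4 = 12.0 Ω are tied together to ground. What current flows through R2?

Equivalent of the parallel group: R_p = 2.282 Ω.
V_A = 10.4 × 2.282/8.042 = 2.951 mV.
Branch current I = V_A/R2 = 2.951/8.40 = 0.3513 mA.

I ≈ 0.351 mA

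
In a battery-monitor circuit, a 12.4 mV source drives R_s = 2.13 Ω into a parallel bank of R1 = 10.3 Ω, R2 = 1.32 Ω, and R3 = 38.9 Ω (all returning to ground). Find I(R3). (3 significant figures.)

I ≈ 0.111 mA

Combine the parallel branches: R_p = (1/10.3 + 1/1.32 + 1/38.9)⁻¹ = 1.136 Ω.
Node voltage V_A = V_in · R_p/(R_s + R_p) = 12.4 × 0.3478 = 4.313 mV.
I(R3) = V_A / R3 = 4.313/38.9 = 0.1109 mA.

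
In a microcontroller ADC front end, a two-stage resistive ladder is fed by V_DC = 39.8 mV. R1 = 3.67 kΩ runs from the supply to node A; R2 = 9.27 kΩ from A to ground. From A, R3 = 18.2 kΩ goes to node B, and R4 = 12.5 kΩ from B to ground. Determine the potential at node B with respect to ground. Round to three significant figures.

V_B ≈ 10.7 mV

Node A sees R2 in parallel with the series input of stage 2, R3 + R4 = 30.70 kΩ.
R2 ‖ (R3+R4) = 7.120 kΩ.
So V_A = 39.8 × 0.6599 = 26.26 mV.
Then the unloaded second divider: V_B = V_A × R4/(R3+R4) = 26.26 × 0.4072 = 10.69 mV.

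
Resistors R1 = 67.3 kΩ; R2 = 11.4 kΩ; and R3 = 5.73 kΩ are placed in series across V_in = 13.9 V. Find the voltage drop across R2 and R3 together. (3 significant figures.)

V ≈ 2.82 V

ΣR = 67.3 + 11.4 + 5.73 = 84.43 kΩ.
R_{R2..R3} = 11.4 + 5.73 = 17.13 kΩ.
V = V_in · R/ΣR = 13.9 × 0.2029 = 2.820 V.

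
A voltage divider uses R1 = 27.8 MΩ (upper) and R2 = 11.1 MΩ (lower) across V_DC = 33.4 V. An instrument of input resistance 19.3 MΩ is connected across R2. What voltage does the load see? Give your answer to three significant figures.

V_out ≈ 6.75 V

R2 ‖ R_L = (11.1 × 19.3)/(11.1 + 19.3) = 7.047 MΩ.
Voltage divider with the loaded lower leg: V_out = 33.4 × 7.047/(27.8 + 7.047) = 33.4 × 0.2022 = 6.754 V.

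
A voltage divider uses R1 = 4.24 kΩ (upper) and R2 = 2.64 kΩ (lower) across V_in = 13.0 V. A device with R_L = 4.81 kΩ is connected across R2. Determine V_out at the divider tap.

The load sits in parallel with R2, giving an effective lower resistance R2' = R2·R_L/(R2+R_L) = 1.704 kΩ.
Then V_out = V_in · R2'/(R1 + R2') = 13.0 × 1.704/5.944 = 3.728 V.
(Unloaded it would be 4.99 V; the load pulls it down.)

V_out ≈ 3.73 V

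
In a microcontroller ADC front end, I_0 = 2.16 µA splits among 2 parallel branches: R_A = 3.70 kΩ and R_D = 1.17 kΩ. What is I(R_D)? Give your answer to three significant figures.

I ≈ 1.64 µA

With just two branches, the current splits inversely with resistance.
So I = 2.16 × 3.70/4.870 = 1.641 µA.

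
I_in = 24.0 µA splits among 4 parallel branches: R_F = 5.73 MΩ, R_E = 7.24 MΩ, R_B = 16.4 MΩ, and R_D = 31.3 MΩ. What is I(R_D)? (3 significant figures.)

I ≈ 1.89 µA

Total conductance ΣG = 1/5.73 + 1/7.24 + 1/16.4 + 1/31.3 = 0.4056 (units of 1/MΩ).
Current divider: I(R_D) = I_in · G_k/ΣG = 24.0 × (0.03195/0.4056) = 24.0 × 0.07878 = 1.891 µA.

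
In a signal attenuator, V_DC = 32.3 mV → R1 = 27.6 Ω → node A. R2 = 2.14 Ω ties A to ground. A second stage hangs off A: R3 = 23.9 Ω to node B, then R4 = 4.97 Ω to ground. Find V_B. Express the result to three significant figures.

Looking into the second stage from A: R3 + R4 = 28.87 Ω appears in parallel with R2.
Effective lower resistance at A: R2 ‖ 28.87 = 1.992 Ω.
V_A = 32.3 × 1.992/(27.6 + 1.992) = 2.175 mV.
V_B = V_A × 0.1722 = 0.3744 mV.

V_B ≈ 0.374 mV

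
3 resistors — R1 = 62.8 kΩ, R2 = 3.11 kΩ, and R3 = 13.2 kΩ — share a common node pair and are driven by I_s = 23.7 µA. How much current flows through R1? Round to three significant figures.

ΣG = 1/62.8 + 1/3.11 + 1/13.2 = 0.4132.
Current divider: I(R1) = I_s · G_k/ΣG = 23.7 × (0.01592/0.4132) = 23.7 × 0.03853 = 0.9133 µA.

I ≈ 0.913 µA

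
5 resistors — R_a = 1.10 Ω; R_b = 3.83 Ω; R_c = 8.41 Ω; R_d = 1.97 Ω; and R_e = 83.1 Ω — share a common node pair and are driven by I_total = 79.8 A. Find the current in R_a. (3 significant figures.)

Conductances: ΣG = 1/1.10 + 1/3.83 + 1/8.41 + 1/1.97 + 1/83.1 = 1.809 (1/Ω).
By the current-divider rule, I = I_total · G_k/ΣG = 79.8 × 0.5026 = 40.11 A.

I ≈ 40.1 A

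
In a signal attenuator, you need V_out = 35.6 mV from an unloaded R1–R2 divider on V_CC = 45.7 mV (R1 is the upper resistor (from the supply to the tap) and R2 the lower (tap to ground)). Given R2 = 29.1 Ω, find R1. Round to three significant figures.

R1 ≈ 8.26 Ω

V_out/V_CC = R2/(R1+R2) = 0.7790.
R1 = R2·(1/k − 1) = 29.1 × 0.2837 = 8.256 Ω.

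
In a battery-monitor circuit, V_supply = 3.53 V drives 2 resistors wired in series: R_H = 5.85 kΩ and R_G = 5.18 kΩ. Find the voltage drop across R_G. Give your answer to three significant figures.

V ≈ 1.66 V

Total series resistance ΣR = 5.85 + 5.18 = 11.03 kΩ.
By the voltage-divider rule, V = 3.53 × 5.180/11.03 = 1.658 V.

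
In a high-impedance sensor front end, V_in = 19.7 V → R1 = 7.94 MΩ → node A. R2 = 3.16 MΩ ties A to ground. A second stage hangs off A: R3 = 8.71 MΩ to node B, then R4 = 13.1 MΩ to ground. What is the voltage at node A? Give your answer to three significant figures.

Node A sees R2 in parallel with the series input of stage 2, R3 + R4 = 21.81 MΩ.
Effective lower resistance at A: R2 ‖ 21.81 = 2.760 MΩ.
V_A = 19.7 × 2.760/(7.94 + 2.760) = 5.082 V.

V_A ≈ 5.08 V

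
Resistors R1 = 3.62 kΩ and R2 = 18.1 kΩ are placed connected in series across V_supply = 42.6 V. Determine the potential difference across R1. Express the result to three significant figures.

V ≈ 7.10 V

ΣR = 3.62 + 18.1 = 21.72 kΩ.
V = V_supply · R/ΣR = 42.6 × 0.1667 = 7.100 V.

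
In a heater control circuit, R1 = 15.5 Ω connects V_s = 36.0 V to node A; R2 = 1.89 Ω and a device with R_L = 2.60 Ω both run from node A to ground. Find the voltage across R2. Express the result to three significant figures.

The load sits in parallel with R2, giving an effective lower resistance R2' = R2·R_L/(R2+R_L) = 1.094 Ω.
Voltage divider with the loaded lower leg: V_out = 36.0 × 1.094/(15.5 + 1.094) = 36.0 × 0.06595 = 2.374 V.
(Unloaded it would be 3.91 V; the load pulls it down.)

V_out ≈ 2.37 V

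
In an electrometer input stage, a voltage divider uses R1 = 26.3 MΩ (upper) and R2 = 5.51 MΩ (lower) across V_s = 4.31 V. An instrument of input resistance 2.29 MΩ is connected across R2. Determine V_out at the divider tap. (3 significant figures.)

First combine the lower leg with the load: R2 ‖ R_L = 1.618 MΩ.
Voltage divider with the loaded lower leg: V_out = 4.31 × 1.618/(26.3 + 1.618) = 4.31 × 0.05794 = 0.2497 V.
(Unloaded it would be 0.747 V; the load pulls it down.)

V_out ≈ 0.250 V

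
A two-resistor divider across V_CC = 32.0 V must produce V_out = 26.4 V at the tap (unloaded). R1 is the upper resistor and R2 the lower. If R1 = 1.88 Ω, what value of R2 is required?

R2 ≈ 8.86 Ω

Required fraction k = V_out/V_CC = 0.8250.
R2 = R1 · 0.8250/(1 − 0.8250) = 8.863 Ω.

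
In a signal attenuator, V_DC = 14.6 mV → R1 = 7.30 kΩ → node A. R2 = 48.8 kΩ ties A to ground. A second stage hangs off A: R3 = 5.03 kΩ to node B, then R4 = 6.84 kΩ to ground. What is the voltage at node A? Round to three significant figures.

V_A ≈ 8.27 mV

Looking into the second stage from A: R3 + R4 = 11.87 kΩ appears in parallel with R2.
R2 ‖ (R3+R4) = 9.548 kΩ.
So V_A = 14.6 × 0.5667 = 8.274 mV.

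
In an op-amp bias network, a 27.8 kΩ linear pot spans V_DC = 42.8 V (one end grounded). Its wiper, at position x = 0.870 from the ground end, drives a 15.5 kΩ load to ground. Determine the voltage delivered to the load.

V_out ≈ 31.0 V

Lower segment x·R_p = 24.19 kΩ; upper segment (1−x)·R_p = 3.614 kΩ.
Lower segment in parallel with the load: 24.19 ‖ 15.5 = 9.446 kΩ.
V_out = 42.8 × 9.446/(3.614 + 9.446) = 30.96 V.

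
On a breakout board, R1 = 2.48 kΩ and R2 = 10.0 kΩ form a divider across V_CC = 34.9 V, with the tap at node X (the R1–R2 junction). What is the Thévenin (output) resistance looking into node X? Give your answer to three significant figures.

R_th ≈ 1.99 kΩ

Zeroing V_CC shorts the top of R1 to ground, so R_th = R1 ‖ R2 = 1.987 kΩ.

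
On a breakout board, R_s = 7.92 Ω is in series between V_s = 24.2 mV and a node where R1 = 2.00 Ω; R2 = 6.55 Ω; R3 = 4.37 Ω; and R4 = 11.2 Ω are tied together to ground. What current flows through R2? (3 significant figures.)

I ≈ 0.425 mA

Parallel bank: R_p = 1/(1/2.00 + 1/6.55 + 1/4.37 + 1/11.2) = 1.030 Ω.
V_A by voltage divider: V_A = 24.2 × 1.030/(7.92 + 1.030) = 2.785 mV.
Branch current I = V_A/R2 = 2.785/6.55 = 0.4252 mA.
(Equivalently: I_total = 2.704 mA, then current-divider fraction G_k/ΣG = 0.1573.)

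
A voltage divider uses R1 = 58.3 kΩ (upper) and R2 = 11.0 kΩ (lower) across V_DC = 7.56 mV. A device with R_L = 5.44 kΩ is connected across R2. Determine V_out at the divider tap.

R2 ‖ R_L = (11.0 × 5.44)/(11.0 + 5.44) = 3.640 kΩ.
Voltage divider with the loaded lower leg: V_out = 7.56 × 3.640/(58.3 + 3.640) = 7.56 × 0.05877 = 0.4443 mV.

V_out ≈ 0.444 mV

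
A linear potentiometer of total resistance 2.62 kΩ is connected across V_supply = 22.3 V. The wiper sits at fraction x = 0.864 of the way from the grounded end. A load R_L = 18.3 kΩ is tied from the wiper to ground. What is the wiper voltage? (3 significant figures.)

Split the track: R_lower = x·R_p = 2.264 kΩ, R_upper = (1−x)·R_p = 0.3563 kΩ.
(x·R_p) ‖ R_L = 2.014 kΩ.
Then V_out = V_supply · 2.014/(0.3563 + 2.014) = 18.95 V.

V_out ≈ 18.9 V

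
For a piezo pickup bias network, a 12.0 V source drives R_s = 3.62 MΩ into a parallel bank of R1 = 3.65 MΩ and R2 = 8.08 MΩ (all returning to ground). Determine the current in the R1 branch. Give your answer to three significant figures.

I ≈ 1.35 µA

Combine the parallel branches: R_p = (1/3.65 + 1/8.08)⁻¹ = 2.514 MΩ.
V_A by voltage divider: V_A = 12.0 × 2.514/(3.62 + 2.514) = 4.918 V.
Branch current I = V_A/R1 = 4.918/3.65 = 1.348 µA.
(Equivalently: I_total = 1.956 µA, then current-divider fraction G_k/ΣG = 0.6888.)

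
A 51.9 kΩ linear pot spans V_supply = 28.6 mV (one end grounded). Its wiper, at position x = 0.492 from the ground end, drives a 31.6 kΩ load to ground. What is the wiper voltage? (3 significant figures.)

V_out ≈ 9.98 mV

Lower segment x·R_p = 25.53 kΩ; upper segment (1−x)·R_p = 26.37 kΩ.
R_L loads the lower segment: effective lower R = 14.12 kΩ.
Loaded-divider output: V_out = 28.6 × 0.3488 = 9.976 mV.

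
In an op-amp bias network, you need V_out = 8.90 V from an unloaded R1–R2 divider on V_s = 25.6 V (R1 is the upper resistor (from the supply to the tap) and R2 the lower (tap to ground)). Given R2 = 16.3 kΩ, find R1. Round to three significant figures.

R1 ≈ 30.6 kΩ

V_out/V_s = R2/(R1+R2) = 0.3477.
Rearranging, R1 = R2·(1−k)/k = 16.3 × 1.876 = 30.59 kΩ.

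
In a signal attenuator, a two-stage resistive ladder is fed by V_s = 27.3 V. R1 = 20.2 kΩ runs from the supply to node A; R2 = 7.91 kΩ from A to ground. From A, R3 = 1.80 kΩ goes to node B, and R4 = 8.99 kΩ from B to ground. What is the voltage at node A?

V_A ≈ 5.03 V

Looking into the second stage from A: R3 + R4 = 10.79 kΩ appears in parallel with R2.
Effective lower resistance at A: R2 ‖ 10.79 = 4.564 kΩ.
V_A = 27.3 × 4.564/(20.2 + 4.564) = 5.031 V.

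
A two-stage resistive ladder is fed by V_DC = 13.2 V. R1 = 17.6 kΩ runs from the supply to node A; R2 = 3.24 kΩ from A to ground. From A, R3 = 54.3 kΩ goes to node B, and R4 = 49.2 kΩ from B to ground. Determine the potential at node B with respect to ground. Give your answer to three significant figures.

V_B ≈ 0.950 V

Node A sees R2 in parallel with the series input of stage 2, R3 + R4 = 103.5 kΩ.
Effective lower resistance at A: R2 ‖ 103.5 = 3.142 kΩ.
First divider: V_A = V_DC · 3.142/(17.6 + 3.142) = 1.999 V.
V_B = V_A × 0.4754 = 0.9504 V.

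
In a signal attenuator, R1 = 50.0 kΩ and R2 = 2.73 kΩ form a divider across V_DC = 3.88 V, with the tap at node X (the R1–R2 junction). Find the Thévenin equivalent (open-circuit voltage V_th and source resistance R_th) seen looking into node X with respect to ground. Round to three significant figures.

V_th ≈ 0.201 V, R_th ≈ 2.59 kΩ

With X open, the divider is unloaded: V_th = 3.88 × 2.73/52.73 = 0.2009 V.
Looking into X with the source shorted: R_th = R1·R2/(R1+R2) = 50.00 × 2.73/52.73 = 2.589 kΩ.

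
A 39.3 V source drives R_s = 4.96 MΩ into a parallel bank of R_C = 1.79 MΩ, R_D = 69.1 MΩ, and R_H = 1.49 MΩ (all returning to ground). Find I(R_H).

I ≈ 3.68 µA

Parallel bank: R_p = 1/(1/1.79 + 1/69.1 + 1/1.49) = 0.8037 MΩ.
Node voltage V_A = V_CC · R_p/(R_s + R_p) = 39.3 × 0.1394 = 5.480 V.
Branch current I = V_A/R_H = 5.480/1.49 = 3.678 µA.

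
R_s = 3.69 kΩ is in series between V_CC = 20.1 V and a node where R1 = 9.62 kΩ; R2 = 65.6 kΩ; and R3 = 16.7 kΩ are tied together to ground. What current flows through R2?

Equivalent of the parallel group: R_p = 5.584 kΩ.
Node voltage V_A = V_CC · R_p/(R_s + R_p) = 20.1 × 0.6021 = 12.10 V.
I(R2) = V_A / R2 = 12.10/65.6 = 0.1845 mA.

I ≈ 0.184 mA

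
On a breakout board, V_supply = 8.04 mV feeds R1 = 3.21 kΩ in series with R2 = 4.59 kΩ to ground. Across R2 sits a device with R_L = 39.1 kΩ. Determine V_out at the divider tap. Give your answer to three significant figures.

V_out ≈ 4.51 mV

First combine the lower leg with the load: R2 ‖ R_L = 4.108 kΩ.
Then V_out = V_supply · R2'/(R1 + R2') = 8.04 × 4.108/7.318 = 4.513 mV.
(Unloaded it would be 4.73 mV; the load pulls it down.)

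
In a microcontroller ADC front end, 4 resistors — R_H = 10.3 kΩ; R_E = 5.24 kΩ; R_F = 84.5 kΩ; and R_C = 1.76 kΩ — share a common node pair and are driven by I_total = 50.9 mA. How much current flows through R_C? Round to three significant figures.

Total conductance ΣG = 1/10.3 + 1/5.24 + 1/84.5 + 1/1.76 = 0.8679 (units of 1/kΩ).
R_C takes the fraction G_k/ΣG = 0.5682/0.8679 = 0.6546, so I = 50.9 × 0.6546 = 33.32 mA.

I ≈ 33.3 mA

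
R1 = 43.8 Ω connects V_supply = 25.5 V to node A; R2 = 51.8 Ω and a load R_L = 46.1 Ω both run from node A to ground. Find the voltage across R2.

V_out ≈ 9.12 V

R2 ‖ R_L = (51.8 × 46.1)/(51.8 + 46.1) = 24.39 Ω.
Voltage divider with the loaded lower leg: V_out = 25.5 × 24.39/(43.8 + 24.39) = 25.5 × 0.3577 = 9.121 V.
(Unloaded it would be 13.8 V; the load pulls it down.)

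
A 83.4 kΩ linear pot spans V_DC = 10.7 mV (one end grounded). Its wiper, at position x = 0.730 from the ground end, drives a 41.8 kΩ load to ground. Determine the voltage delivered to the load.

V_out ≈ 5.61 mV

The pot divides into 22.52 kΩ above the wiper and 60.88 kΩ below.
Lower segment in parallel with the load: 60.88 ‖ 41.8 = 24.78 kΩ.
Loaded-divider output: V_out = 10.7 × 0.5240 = 5.606 mV.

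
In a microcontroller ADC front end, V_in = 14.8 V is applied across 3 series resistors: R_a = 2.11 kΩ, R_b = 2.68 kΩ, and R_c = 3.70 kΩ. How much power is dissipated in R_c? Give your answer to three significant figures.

The common current is I = 14.8/8.490 = 1.743 mA.
P = I²R = 3.039 × 3.70 = 11.24 mW.

P ≈ 11.2 mW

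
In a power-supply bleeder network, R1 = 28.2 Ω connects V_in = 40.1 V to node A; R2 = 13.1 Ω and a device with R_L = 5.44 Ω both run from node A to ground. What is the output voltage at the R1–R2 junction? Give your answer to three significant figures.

First combine the lower leg with the load: R2 ‖ R_L = 3.844 Ω.
Voltage divider with the loaded lower leg: V_out = 40.1 × 3.844/(28.2 + 3.844) = 40.1 × 0.1200 = 4.810 V.

V_out ≈ 4.81 V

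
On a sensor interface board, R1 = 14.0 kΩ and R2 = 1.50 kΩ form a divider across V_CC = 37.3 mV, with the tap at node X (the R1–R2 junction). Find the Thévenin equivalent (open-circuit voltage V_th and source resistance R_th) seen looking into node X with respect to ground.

V_th is the unloaded tap voltage: V_CC · R2/(R1+R2) = 37.3 × 0.09677 = 3.610 mV.
With V_CC suppressed (replaced by a short), R_th = R1 ‖ R2 = (14.00 × 1.50)/(14.00 + 1.50) = 1.355 kΩ.

V_th ≈ 3.61 mV, R_th ≈ 1.35 kΩ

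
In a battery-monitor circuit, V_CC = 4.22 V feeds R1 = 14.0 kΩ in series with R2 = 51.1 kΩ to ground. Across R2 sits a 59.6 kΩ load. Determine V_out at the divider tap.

V_out ≈ 2.80 V

First combine the lower leg with the load: R2 ‖ R_L = 27.51 kΩ.
Voltage divider with the loaded lower leg: V_out = 4.22 × 27.51/(14.0 + 27.51) = 4.22 × 0.6627 = 2.797 V.
(Unloaded it would be 3.31 V; the load pulls it down.)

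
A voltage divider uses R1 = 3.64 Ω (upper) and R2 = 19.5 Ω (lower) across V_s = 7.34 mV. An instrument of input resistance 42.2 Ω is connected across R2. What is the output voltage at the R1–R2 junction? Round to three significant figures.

V_out ≈ 5.77 mV

First combine the lower leg with the load: R2 ‖ R_L = 13.34 Ω.
Voltage divider with the loaded lower leg: V_out = 7.34 × 13.34/(3.64 + 13.34) = 7.34 × 0.7856 = 5.766 mV.
(Unloaded it would be 6.19 mV; the load pulls it down.)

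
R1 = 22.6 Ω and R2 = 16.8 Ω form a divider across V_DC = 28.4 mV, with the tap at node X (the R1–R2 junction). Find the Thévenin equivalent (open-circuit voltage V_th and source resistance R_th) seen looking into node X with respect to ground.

V_th ≈ 12.1 mV, R_th ≈ 9.64 Ω

V_th is the unloaded tap voltage: V_DC · R2/(R1+R2) = 28.4 × 0.4264 = 12.11 mV.
Looking into X with the source shorted: R_th = R1·R2/(R1+R2) = 22.60 × 16.8/39.40 = 9.637 Ω.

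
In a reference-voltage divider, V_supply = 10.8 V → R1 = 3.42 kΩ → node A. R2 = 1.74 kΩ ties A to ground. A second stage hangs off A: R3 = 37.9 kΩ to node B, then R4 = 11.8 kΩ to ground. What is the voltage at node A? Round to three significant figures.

V_A ≈ 3.56 V

The second stage (R3 + R4 = 49.70 kΩ) loads node A in parallel with R2.
Effective lower resistance at A: R2 ‖ 49.70 = 1.681 kΩ.
First divider: V_A = V_supply · 1.681/(3.42 + 1.681) = 3.559 V.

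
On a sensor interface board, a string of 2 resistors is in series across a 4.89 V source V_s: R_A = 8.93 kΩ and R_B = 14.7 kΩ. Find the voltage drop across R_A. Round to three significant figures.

ΣR = 8.93 + 14.7 = 23.63 kΩ.
V = V_s · R/ΣR = 4.89 × 0.3779 = 1.848 V.

V ≈ 1.85 V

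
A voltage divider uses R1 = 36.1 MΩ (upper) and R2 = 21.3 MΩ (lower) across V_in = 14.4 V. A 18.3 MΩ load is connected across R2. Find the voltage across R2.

First combine the lower leg with the load: R2 ‖ R_L = 9.843 MΩ.
Then V_out = V_in · R2'/(R1 + R2') = 14.4 × 9.843/45.94 = 3.085 V.

V_out ≈ 3.09 V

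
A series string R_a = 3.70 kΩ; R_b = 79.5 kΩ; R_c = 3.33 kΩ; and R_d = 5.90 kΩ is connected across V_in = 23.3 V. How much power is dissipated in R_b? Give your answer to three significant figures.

P ≈ 5.05 mW

ΣR = 92.43 kΩ → I = 23.3/92.43 = 0.2521 mA.
V(R_b) = I·R = 20.04 V; P = V·I = 20.04 × 0.2521 = 5.052 mW.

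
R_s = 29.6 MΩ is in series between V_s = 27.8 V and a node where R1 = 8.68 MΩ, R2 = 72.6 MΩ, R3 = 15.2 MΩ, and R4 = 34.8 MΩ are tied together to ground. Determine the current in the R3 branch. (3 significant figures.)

Parallel bank: R_p = 1/(1/8.68 + 1/72.6 + 1/15.2 + 1/34.8) = 4.474 MΩ.
V_A = 27.8 × 4.474/34.07 = 3.650 V.
Branch current I = V_A/R3 = 3.650/15.2 = 0.2402 µA.

I ≈ 0.240 µA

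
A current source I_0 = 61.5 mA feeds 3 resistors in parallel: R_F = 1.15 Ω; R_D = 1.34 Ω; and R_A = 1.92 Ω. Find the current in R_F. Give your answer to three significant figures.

Total conductance ΣG = 1/1.15 + 1/1.34 + 1/1.92 = 2.137 (units of 1/Ω).
By the current-divider rule, I = I_0 · G_k/ΣG = 61.5 × 0.4070 = 25.03 mA.

I ≈ 25.0 mA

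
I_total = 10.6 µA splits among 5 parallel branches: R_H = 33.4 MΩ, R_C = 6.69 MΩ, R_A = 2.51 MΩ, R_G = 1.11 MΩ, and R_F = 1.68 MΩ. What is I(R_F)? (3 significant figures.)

I ≈ 3.04 µA

Total conductance ΣG = 1/33.4 + 1/6.69 + 1/2.51 + 1/1.11 + 1/1.68 = 2.074 (units of 1/MΩ).
By the current-divider rule, I = I_total · G_k/ΣG = 10.6 × 0.2870 = 3.042 µA.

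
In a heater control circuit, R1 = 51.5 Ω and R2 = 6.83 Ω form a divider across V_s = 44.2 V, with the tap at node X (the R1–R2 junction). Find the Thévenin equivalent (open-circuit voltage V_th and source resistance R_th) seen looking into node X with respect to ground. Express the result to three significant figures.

V_th is the unloaded tap voltage: V_s · R2/(R1+R2) = 44.2 × 0.1171 = 5.175 V.
Looking into X with the source shorted: R_th = R1·R2/(R1+R2) = 51.50 × 6.83/58.33 = 6.030 Ω.

V_th ≈ 5.18 V, R_th ≈ 6.03 Ω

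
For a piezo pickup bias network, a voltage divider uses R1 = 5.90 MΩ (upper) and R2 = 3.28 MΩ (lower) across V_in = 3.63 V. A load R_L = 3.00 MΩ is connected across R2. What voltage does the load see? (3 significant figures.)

V_out ≈ 0.762 V

The load sits in parallel with R2, giving an effective lower resistance R2' = R2·R_L/(R2+R_L) = 1.567 MΩ.
Voltage divider with the loaded lower leg: V_out = 3.63 × 1.567/(5.90 + 1.567) = 3.63 × 0.2098 = 0.7617 V.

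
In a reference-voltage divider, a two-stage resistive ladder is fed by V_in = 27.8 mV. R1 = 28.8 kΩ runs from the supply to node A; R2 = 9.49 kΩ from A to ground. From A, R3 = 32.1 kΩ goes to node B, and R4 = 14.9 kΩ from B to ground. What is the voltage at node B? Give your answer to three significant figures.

Looking into the second stage from A: R3 + R4 = 47.00 kΩ appears in parallel with R2.
R2 ‖ (R3+R4) = 7.896 kΩ.
V_A = 27.8 × 7.896/(28.8 + 7.896) = 5.982 mV.
Stage 2 is unloaded, so V_B = V_A · R4/(R3+R4) = 5.982 × 14.9/47.00 = 1.896 mV.

V_B ≈ 1.90 mV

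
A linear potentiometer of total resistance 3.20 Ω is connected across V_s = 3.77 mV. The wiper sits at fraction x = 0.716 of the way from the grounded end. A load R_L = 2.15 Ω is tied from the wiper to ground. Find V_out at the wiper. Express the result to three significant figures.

V_out ≈ 2.07 mV

Lower segment x·R_p = 2.291 Ω; upper segment (1−x)·R_p = 0.9088 Ω.
R_L loads the lower segment: effective lower R = 1.109 Ω.
V_out = 3.77 × 1.109/(0.9088 + 1.109) = 2.072 mV.
(Unloaded: V_out = x·V_s = 2.70 mV.)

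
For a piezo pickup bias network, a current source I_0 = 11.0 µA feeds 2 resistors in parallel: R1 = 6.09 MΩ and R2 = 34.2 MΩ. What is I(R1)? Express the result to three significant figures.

I ≈ 9.34 µA

For two parallel branches, I_k = I_0 · (other R)/(sum of R).
So I = 11.0 × 34.2/40.29 = 9.337 µA.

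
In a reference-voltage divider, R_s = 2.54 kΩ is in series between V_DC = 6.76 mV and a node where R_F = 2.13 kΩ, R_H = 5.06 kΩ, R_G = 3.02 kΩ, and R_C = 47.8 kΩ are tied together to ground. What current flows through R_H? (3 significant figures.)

I ≈ 0.372 µA

Parallel bank: R_p = 1/(1/2.13 + 1/5.06 + 1/3.02 + 1/47.8) = 0.9812 kΩ.
V_A = 6.76 × 0.9812/3.521 = 1.884 mV.
I(R_H) = V_A / R_H = 1.884/5.06 = 0.3723 µA.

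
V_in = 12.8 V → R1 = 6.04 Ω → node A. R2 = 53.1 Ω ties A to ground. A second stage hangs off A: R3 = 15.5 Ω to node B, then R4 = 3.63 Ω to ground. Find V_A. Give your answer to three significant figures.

V_A ≈ 8.95 V

Node A sees R2 in parallel with the series input of stage 2, R3 + R4 = 19.13 Ω.
R2 ‖ (R3+R4) = 14.06 Ω.
V_A = 12.8 × 14.06/(6.04 + 14.06) = 8.954 V.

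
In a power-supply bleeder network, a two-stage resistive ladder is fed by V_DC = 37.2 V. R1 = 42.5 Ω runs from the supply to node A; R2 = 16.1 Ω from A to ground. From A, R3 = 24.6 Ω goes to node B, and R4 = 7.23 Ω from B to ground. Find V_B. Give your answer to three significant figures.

Looking into the second stage from A: R3 + R4 = 31.83 Ω appears in parallel with R2.
R2 ‖ (R3+R4) = 10.69 Ω.
So V_A = 37.2 × 0.2010 = 7.477 V.
V_B = V_A × 0.2271 = 1.698 V.

V_B ≈ 1.70 V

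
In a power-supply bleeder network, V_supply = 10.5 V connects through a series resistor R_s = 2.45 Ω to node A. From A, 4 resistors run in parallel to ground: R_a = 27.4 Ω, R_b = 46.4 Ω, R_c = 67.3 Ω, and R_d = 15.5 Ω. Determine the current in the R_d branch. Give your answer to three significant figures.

Combine the parallel branches: R_p = (1/27.4 + 1/46.4 + 1/67.3 + 1/15.5)⁻¹ = 7.277 Ω.
Node voltage V_A = V_supply · R_p/(R_s + R_p) = 10.5 × 0.7481 = 7.855 V.
I(R_d) = V_A / R_d = 7.855/15.5 = 0.5068 A.

I ≈ 0.507 A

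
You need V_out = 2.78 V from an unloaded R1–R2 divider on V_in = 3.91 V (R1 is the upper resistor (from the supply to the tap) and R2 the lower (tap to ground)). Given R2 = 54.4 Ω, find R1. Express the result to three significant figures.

V_out/V_in = R2/(R1+R2) = 0.7110.
Rearranging, R1 = R2·(1−k)/k = 54.4 × 0.4065 = 22.11 Ω.

R1 ≈ 22.1 Ω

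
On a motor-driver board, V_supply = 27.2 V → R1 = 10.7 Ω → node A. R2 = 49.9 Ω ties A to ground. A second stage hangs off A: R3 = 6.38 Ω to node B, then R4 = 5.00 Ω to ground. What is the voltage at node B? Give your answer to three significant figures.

Looking into the second stage from A: R3 + R4 = 11.38 Ω appears in parallel with R2.
R2 ‖ (R3+R4) = 9.267 Ω.
V_A = 27.2 × 9.267/(10.7 + 9.267) = 12.62 V.
V_B = V_A × 0.4394 = 5.546 V.

V_B ≈ 5.55 V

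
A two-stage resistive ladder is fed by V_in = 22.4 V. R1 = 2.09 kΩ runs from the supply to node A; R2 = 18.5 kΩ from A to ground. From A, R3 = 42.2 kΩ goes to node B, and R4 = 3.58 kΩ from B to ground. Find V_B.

V_B ≈ 1.51 V

Node A sees R2 in parallel with the series input of stage 2, R3 + R4 = 45.78 kΩ.
R2 ‖ (R3+R4) = 13.18 kΩ.
V_A = 22.4 × 13.18/(2.09 + 13.18) = 19.33 V.
Then the unloaded second divider: V_B = V_A × R4/(R3+R4) = 19.33 × 0.07820 = 1.512 V.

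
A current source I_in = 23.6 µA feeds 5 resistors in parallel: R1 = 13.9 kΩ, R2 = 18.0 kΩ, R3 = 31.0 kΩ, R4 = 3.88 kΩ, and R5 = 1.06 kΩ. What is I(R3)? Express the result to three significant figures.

Conductances: ΣG = 1/13.9 + 1/18.0 + 1/31.0 + 1/3.88 + 1/1.06 = 1.361 (1/kΩ).
By the current-divider rule, I = I_in · G_k/ΣG = 23.6 × 0.02370 = 0.5594 µA.

I ≈ 0.559 µA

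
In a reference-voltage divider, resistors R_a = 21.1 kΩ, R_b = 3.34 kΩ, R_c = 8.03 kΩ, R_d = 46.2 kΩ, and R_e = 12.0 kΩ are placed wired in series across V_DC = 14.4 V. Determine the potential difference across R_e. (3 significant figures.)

Total series resistance ΣR = 21.1 + 3.34 + 8.03 + 46.2 + 12.0 = 90.67 kΩ.
By the voltage-divider rule, V = 14.4 × 12.00/90.67 = 1.906 V.

V ≈ 1.91 V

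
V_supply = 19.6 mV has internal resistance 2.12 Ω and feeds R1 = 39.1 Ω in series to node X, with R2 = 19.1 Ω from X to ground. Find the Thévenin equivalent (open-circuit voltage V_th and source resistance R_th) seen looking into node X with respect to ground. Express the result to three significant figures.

V_th ≈ 6.21 mV, R_th ≈ 13.1 Ω

R1' = 2.12 + 39.1 = 41.22 Ω (source resistance + R1).
With X open, the divider is unloaded: V_th = 19.6 × 19.1/60.32 = 6.206 mV.
Looking into X with the source shorted: R_th = R1'·R2/(R1'+R2) = 41.22 × 19.1/60.32 = 13.05 Ω.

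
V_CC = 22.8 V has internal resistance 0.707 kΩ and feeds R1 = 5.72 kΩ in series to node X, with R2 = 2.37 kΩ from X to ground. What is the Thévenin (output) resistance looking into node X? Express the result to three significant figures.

R1' = 0.707 + 5.72 = 6.427 kΩ (source resistance + R1).
Zeroing V_CC shorts the top of R1' to ground, so R_th = R1' ‖ R2 = 1.731 kΩ.

R_th ≈ 1.73 kΩ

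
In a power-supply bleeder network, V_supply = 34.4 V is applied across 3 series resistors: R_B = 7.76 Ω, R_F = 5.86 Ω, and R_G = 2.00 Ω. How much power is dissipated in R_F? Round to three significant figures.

P ≈ 28.4 W

ΣR = 15.62 Ω → I = 34.4/15.62 = 2.202 A.
P(R_F) = I²·R_F = (2.202)² × 5.86 = 28.42 W.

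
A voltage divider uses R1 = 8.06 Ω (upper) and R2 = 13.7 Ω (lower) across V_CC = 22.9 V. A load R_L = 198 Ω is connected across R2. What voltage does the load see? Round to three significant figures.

V_out ≈ 14.1 V

R2 ‖ R_L = (13.7 × 198)/(13.7 + 198) = 12.81 Ω.
Now apply the divider: V_out = 22.9 × 0.6139 = 14.06 V.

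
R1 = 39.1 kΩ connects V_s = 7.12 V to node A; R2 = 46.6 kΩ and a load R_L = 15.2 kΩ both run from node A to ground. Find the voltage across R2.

V_out ≈ 1.61 V

First combine the lower leg with the load: R2 ‖ R_L = 11.46 kΩ.
Then V_out = V_s · R2'/(R1 + R2') = 7.12 × 11.46/50.56 = 1.614 V.
(Unloaded it would be 3.87 V; the load pulls it down.)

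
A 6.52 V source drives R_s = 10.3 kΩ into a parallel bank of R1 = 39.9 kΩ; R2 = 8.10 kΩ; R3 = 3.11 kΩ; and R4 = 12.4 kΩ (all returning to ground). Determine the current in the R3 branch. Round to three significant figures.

I ≈ 0.314 mA

Equivalent of the parallel group: R_p = 1.816 kΩ.
Node voltage V_A = V_CC · R_p/(R_s + R_p) = 6.52 × 0.1499 = 0.9772 V.
Branch current I = V_A/R3 = 0.9772/3.11 = 0.3142 mA.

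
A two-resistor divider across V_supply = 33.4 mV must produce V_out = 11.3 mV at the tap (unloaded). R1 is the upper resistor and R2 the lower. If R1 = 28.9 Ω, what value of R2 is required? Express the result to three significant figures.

Required fraction k = V_out/V_supply = 0.3383.
So R2 = R1 · V_out/(V_supply − V_out) = 28.9 × 11.3/(33.4 − 11.3) = 28.9 × 0.5113 = 14.78 Ω.

R2 ≈ 14.8 Ω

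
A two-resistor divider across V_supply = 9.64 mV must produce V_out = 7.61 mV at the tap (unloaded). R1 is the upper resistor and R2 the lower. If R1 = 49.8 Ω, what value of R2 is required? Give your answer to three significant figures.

R2 ≈ 187 Ω

Required fraction k = V_out/V_supply = 0.7894.
So R2 = R1 · V_out/(V_supply − V_out) = 49.8 × 7.61/(9.64 − 7.61) = 49.8 × 3.749 = 186.7 Ω.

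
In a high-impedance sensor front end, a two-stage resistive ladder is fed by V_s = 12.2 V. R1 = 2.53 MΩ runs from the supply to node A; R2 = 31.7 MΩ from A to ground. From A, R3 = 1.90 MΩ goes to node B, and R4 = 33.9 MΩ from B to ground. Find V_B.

V_B ≈ 10.0 V

Node A sees R2 in parallel with the series input of stage 2, R3 + R4 = 35.80 MΩ.
R2 ‖ (R3+R4) = 16.81 MΩ.
First divider: V_A = V_s · 16.81/(2.53 + 16.81) = 10.60 V.
Then the unloaded second divider: V_B = V_A × R4/(R3+R4) = 10.60 × 0.9469 = 10.04 V.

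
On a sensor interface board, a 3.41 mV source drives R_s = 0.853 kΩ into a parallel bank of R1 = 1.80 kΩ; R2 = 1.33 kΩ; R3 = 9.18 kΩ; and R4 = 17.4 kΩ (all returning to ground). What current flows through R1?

I ≈ 0.839 µA

Equivalent of the parallel group: R_p = 0.6785 kΩ.
Node voltage V_A = V_in · R_p/(R_s + R_p) = 3.41 × 0.4430 = 1.511 mV.
I(R1) = V_A / R1 = 1.511/1.80 = 0.8393 µA.
(Check via current divider: I_total = 2.227 µA; share G_k/ΣG = 0.3769 → same result.)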